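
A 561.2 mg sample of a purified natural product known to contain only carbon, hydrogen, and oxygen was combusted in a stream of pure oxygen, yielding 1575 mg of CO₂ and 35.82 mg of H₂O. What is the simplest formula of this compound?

C9HO2

mol C = 1.575 g CO₂ ÷ 44.009 g/mol = 0.035788 mol
mol H = 2 × 0.03582 g H₂O ÷ 18.015 g/mol = 0.0039767 mol
mass O = 0.5612 − (0.42985 + 0.0040085) = 0.12734 g → mol O = 0.12734 ÷ 15.999 = 0.0079593 mol
Divide by the smallest (0.0039767 mol): C 8.999, H 1.000, O 2.001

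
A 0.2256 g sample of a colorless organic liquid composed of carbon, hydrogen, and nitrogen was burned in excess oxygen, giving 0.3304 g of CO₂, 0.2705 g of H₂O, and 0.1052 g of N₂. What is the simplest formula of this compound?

mol C = 0.3304 g CO₂ ÷ 44.009 g/mol = 0.0075076 mol
mol H = 2 × 0.2705 g H₂O ÷ 18.015 g/mol = 0.030031 mol
mol N = 2 × 0.1052 g N₂ ÷ 28.014 g/mol = 0.0075105 mol
Divide by the smallest (0.0075076 mol): C 1.000, H 4.000, N 1.000

CH4N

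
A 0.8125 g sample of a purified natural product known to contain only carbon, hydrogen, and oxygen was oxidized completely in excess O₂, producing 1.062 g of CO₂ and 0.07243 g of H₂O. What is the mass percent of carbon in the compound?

35.67%

mol C = 1.062 g CO₂ ÷ 44.009 g/mol = 0.024131 mol
mol H = 2 × 0.07243 g H₂O ÷ 18.015 g/mol = 0.0080411 mol
mass O = 0.8125 − (0.28984 + 0.0081054) = 0.51455 g → mol O = 0.51455 ÷ 15.999 = 0.032162 mol
mass % C = 0.28984 g ÷ 0.8125 g × 100%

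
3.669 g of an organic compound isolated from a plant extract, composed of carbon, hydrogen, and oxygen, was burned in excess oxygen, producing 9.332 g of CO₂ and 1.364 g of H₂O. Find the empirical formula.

mol C = 9.332 g CO₂ ÷ 44.009 g/mol = 0.21205 mol
mol H = 2 × 1.364 g H₂O ÷ 18.015 g/mol = 0.15143 mol
mass O = 3.669 − (2.5469 + 0.15264) = 0.96946 g → mol O = 0.96946 ÷ 15.999 = 0.060595 mol
Divide by the smallest (0.060595 mol): C 3.499, H 2.499, O 1.000
Multiplying each by 2 gives whole numbers: C 7.00, H 5.00, O 2.00

C7H5O2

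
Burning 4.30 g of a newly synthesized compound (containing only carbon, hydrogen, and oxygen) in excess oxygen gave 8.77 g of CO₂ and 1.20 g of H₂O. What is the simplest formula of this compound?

C9H6O5

mol C = 8.77 g CO₂ ÷ 44.009 g/mol = 0.1993 mol
mol H = 2 × 1.20 g H₂O ÷ 18.015 g/mol = 0.1332 mol
mass O = 4.30 − (2.394 + 0.1343) = 1.772 g → mol O = 1.772 ÷ 15.999 = 0.1108 mol
Divide by the smallest (0.1108 mol): C 1.799, H 1.203, O 1.000
Multiplying each by 5 gives whole numbers: C 9.00, H 6.01, O 5.00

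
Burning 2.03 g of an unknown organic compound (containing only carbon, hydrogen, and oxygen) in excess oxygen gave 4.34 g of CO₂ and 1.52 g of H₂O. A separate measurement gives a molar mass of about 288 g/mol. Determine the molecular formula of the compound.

C14H24O6

mol C = 4.34 g CO₂ ÷ 44.009 g/mol = 0.09862 mol
mol H = 2 × 1.52 g H₂O ÷ 18.015 g/mol = 0.1687 mol
mass O = 2.03 − (1.184 + 0.1701) = 0.6754 g → mol O = 0.6754 ÷ 15.999 = 0.04222 mol
Divide by the smallest (0.04222 mol): C 2.336, H 3.997, O 1.000
Multiplying each by 3 gives whole numbers: C 7.01, H 11.99, O 3.00
Empirical formula: C7H12O3
Empirical-formula mass = 144.17 g/mol; 288 ÷ 144.17 ≈ 2, so the molecular formula is C14H24O6.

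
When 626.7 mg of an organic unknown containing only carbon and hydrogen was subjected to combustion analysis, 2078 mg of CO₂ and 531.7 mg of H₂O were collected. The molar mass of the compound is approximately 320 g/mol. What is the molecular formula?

C24H30

mol C = 2.078 g CO₂ ÷ 44.009 g/mol = 0.047218 mol
mol H = 2 × 0.5317 g H₂O ÷ 18.015 g/mol = 0.059029 mol
Divide by the smallest (0.047218 mol): C 1.000, H 1.250
Multiplying each by 4 gives whole numbers: C 4.00, H 5.00
Empirical formula: C4H5
Empirical-formula mass = 53.08 g/mol; 320 ÷ 53.08 ≈ 6, so the molecular formula is C24H30.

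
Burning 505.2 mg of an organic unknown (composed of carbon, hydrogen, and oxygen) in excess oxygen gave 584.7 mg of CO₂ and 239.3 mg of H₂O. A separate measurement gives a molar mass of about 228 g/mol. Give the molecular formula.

C6H12O9

mol C = 0.5847 g CO₂ ÷ 44.009 g/mol = 0.013286 mol
mol H = 2 × 0.2393 g H₂O ÷ 18.015 g/mol = 0.026567 mol
mass O = 0.5052 − (0.15958 + 0.026779) = 0.31884 g → mol O = 0.31884 ÷ 15.999 = 0.019929 mol
Divide by the smallest (0.013286 mol): C 1.000, H 2.000, O 1.500
Multiplying each by 2 gives whole numbers: C 2.00, H 4.00, O 3.00
Empirical formula: C2H4O3
Empirical-formula mass = 76.05 g/mol; 228 ÷ 76.05 ≈ 3, so the molecular formula is C6H12O9.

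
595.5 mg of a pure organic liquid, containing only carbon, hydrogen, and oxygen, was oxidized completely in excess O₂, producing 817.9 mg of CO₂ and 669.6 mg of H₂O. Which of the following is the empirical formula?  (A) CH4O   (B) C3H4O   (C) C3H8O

(A) CH4O

mol C = 0.8179 g CO₂ ÷ 44.009 g/mol = 0.018585 mol
mol H = 2 × 0.6696 g H₂O ÷ 18.015 g/mol = 0.074338 mol
mass O = 0.5955 − (0.22322 + 0.074933) = 0.29734 g → mol O = 0.29734 ÷ 15.999 = 0.018585 mol
Divide by the smallest (0.018585 mol): C 1.000, H 4.000, O 1.000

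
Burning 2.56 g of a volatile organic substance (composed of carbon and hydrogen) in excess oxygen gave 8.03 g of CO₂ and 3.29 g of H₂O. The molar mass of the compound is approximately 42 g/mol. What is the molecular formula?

C3H6

mol C = 8.03 g CO₂ ÷ 44.009 g/mol = 0.1825 mol
mol H = 2 × 3.29 g H₂O ÷ 18.015 g/mol = 0.3653 mol
Divide by the smallest (0.1825 mol): C 1.000, H 2.002
Empirical formula: CH2
Empirical-formula mass = 14.03 g/mol; 42 ÷ 14.03 ≈ 3, so the molecular formula is C3H6.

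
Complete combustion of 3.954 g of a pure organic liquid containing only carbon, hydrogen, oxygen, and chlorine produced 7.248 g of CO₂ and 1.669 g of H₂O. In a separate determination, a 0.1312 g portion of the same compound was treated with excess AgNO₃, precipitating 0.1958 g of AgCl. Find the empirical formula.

C8H9Cl2O

mol C = 7.248 g CO₂ ÷ 44.009 g/mol = 0.16469 mol
mol H = 2 × 1.669 g H₂O ÷ 18.015 g/mol = 0.18529 mol
From the AgCl data: mol Cl per gram of compound = (0.1958 ÷ 143.318) ÷ 0.1312 = 0.010413 mol/g, so in the 3.954 g combustion sample mol Cl = 0.041173 mol
mass O = 3.954 − (1.9781 + 0.18677 + 1.4596) = 0.32950 g → mol O = 0.32950 ÷ 15.999 = 0.020595 mol
Divide by the smallest (0.020595 mol): C 7.997, H 8.997, Cl 1.999, O 1.000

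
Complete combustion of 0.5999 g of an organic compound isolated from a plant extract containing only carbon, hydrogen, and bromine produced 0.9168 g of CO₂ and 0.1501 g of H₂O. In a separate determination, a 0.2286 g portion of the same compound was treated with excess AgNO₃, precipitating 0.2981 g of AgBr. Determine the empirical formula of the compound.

C5H4Br

mol C = 0.9168 g CO₂ ÷ 44.009 g/mol = 0.020832 mol
mol H = 2 × 0.1501 g H₂O ÷ 18.015 g/mol = 0.016664 mol
From the AgBr data: mol Br per gram of compound = (0.2981 ÷ 187.772) ÷ 0.2286 = 0.0069447 mol/g, so in the 0.5999 g combustion sample mol Br = 0.0041661 mol
Divide by the smallest (0.0041661 mol): C 5.000, H 4.000, Br 1.000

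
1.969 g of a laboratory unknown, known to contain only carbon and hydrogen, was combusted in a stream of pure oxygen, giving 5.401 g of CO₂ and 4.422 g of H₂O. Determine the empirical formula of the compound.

CH4

mol C = 5.401 g CO₂ ÷ 44.009 g/mol = 0.12272 mol
mol H = 2 × 4.422 g H₂O ÷ 18.015 g/mol = 0.49092 mol
Divide by the smallest (0.12272 mol): C 1.000, H 4.000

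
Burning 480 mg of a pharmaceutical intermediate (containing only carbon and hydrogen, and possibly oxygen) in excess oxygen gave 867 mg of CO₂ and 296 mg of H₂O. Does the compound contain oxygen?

yes

mol C = 0.867 g CO₂ ÷ 44.009 g/mol = 0.01970 mol
mol H = 2 × 0.296 g H₂O ÷ 18.015 g/mol = 0.03286 mol
C and H account for only 0.2697 g of the 0.480 g sample; the remaining 0.2103 g must be oxygen.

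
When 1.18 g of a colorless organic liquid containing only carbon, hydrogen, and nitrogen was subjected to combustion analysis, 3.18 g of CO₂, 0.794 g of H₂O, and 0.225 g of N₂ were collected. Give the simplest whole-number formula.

mol C = 3.18 g CO₂ ÷ 44.009 g/mol = 0.07226 mol
mol H = 2 × 0.794 g H₂O ÷ 18.015 g/mol = 0.08815 mol
mol N = 2 × 0.225 g N₂ ÷ 28.014 g/mol = 0.01606 mol
Divide by the smallest (0.01606 mol): C 4.498, H 5.488, N 1.000
Multiplying each by 2 gives whole numbers: C 9.00, H 10.98, N 2.00

C9H11N2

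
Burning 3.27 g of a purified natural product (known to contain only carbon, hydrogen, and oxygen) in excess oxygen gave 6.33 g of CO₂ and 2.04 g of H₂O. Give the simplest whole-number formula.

C7H11O4

mol C = 6.33 g CO₂ ÷ 44.009 g/mol = 0.1438 mol
mol H = 2 × 2.04 g H₂O ÷ 18.015 g/mol = 0.2265 mol
mass O = 3.27 − (1.728 + 0.2283) = 1.314 g → mol O = 1.314 ÷ 15.999 = 0.08214 mol
Divide by the smallest (0.08214 mol): C 1.751, H 2.757, O 1.000
Multiplying each by 4 gives whole numbers: C 7.00, H 11.03, O 4.00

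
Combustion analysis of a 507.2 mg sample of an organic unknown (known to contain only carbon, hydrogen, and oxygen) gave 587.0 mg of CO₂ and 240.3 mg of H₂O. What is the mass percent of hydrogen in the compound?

5.30%

mol C = 0.5870 g CO₂ ÷ 44.009 g/mol = 0.013338 mol
mol H = 2 × 0.2403 g H₂O ÷ 18.015 g/mol = 0.026678 mol
mass O = 0.5072 − (0.16020 + 0.026891) = 0.32010 g → mol O = 0.32010 ÷ 15.999 = 0.020008 mol
mass % H = 0.026891 g ÷ 0.5072 g × 100%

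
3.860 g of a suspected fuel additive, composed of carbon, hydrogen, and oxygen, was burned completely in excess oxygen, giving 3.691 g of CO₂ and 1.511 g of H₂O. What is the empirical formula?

CH2O2

mol C = 3.691 g CO₂ ÷ 44.009 g/mol = 0.083869 mol
mol H = 2 × 1.511 g H₂O ÷ 18.015 g/mol = 0.16775 mol
mass O = 3.860 − (1.0074 + 0.16909) = 2.6836 g → mol O = 2.6836 ÷ 15.999 = 0.16773 mol
Divide by the smallest (0.083869 mol): C 1.000, H 2.000, O 2.000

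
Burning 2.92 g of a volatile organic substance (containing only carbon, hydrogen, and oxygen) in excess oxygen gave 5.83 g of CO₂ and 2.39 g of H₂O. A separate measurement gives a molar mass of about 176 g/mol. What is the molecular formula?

mol C = 5.83 g CO₂ ÷ 44.009 g/mol = 0.1325 mol
mol H = 2 × 2.39 g H₂O ÷ 18.015 g/mol = 0.2653 mol
mass O = 2.92 − (1.591 + 0.2675) = 1.061 g → mol O = 1.061 ÷ 15.999 = 0.06634 mol
Divide by the smallest (0.06634 mol): C 1.997, H 3.999, O 1.000
Empirical formula: C2H4O
Empirical-formula mass = 44.05 g/mol; 176 ÷ 44.05 ≈ 4, so the molecular formula is C8H16O4.

C8H16O4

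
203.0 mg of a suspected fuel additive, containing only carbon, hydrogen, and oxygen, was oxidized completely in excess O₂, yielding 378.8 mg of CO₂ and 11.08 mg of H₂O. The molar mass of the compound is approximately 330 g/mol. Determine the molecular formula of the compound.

mol C = 0.3788 g CO₂ ÷ 44.009 g/mol = 0.0086073 mol
mol H = 2 × 0.01108 g H₂O ÷ 18.015 g/mol = 0.0012301 mol
mass O = 0.2030 − (0.10338 + 0.0012399) = 0.098377 g → mol O = 0.098377 ÷ 15.999 = 0.0061490 mol
Divide by the smallest (0.0012301 mol): C 6.997, H 1.000, O 4.999
Empirical formula: C7HO5
Empirical-formula mass = 165.08 g/mol; 330 ÷ 165.08 ≈ 2, so the molecular formula is C14H2O10.

C14H2O10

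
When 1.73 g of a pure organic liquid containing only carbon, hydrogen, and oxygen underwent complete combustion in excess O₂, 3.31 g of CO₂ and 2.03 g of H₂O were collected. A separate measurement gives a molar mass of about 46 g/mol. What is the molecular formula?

C2H6O

mol C = 3.31 g CO₂ ÷ 44.009 g/mol = 0.07521 mol
mol H = 2 × 2.03 g H₂O ÷ 18.015 g/mol = 0.2254 mol
mass O = 1.73 − (0.9034 + 0.2272) = 0.5995 g → mol O = 0.5995 ÷ 15.999 = 0.03747 mol
Divide by the smallest (0.03747 mol): C 2.007, H 6.015, O 1.000
Empirical formula: C2H6O
Empirical-formula mass = 46.07 g/mol; 46 ÷ 46.07 ≈ 1, so the molecular formula is C2H6O.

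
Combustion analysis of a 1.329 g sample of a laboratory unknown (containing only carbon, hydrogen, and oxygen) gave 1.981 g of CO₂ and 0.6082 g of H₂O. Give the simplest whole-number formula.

mol C = 1.981 g CO₂ ÷ 44.009 g/mol = 0.045014 mol
mol H = 2 × 0.6082 g H₂O ÷ 18.015 g/mol = 0.067522 mol
mass O = 1.329 − (0.54066 + 0.068062) = 0.72028 g → mol O = 0.72028 ÷ 15.999 = 0.045020 mol
Divide by the smallest (0.045014 mol): C 1.000, H 1.500, O 1.000
Multiplying each by 2 gives whole numbers: C 2.00, H 3.00, O 2.00

C2H3O2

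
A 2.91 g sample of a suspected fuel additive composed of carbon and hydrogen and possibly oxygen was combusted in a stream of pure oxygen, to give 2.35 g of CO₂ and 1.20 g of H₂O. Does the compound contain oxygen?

yes

mol C = 2.35 g CO₂ ÷ 44.009 g/mol = 0.05340 mol
mol H = 2 × 1.20 g H₂O ÷ 18.015 g/mol = 0.1332 mol
C and H account for only 0.7757 g of the 2.91 g sample; the remaining 2.134 g must be oxygen.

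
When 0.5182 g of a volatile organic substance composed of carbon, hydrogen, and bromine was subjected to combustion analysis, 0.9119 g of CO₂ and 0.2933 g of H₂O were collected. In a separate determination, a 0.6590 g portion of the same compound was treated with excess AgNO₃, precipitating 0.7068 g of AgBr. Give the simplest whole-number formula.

C7H11Br

mol C = 0.9119 g CO₂ ÷ 44.009 g/mol = 0.020721 mol
mol H = 2 × 0.2933 g H₂O ÷ 18.015 g/mol = 0.032562 mol
From the AgBr data: mol Br per gram of compound = (0.7068 ÷ 187.772) ÷ 0.6590 = 0.0057119 mol/g, so in the 0.5182 g combustion sample mol Br = 0.0029599 mol
Divide by the smallest (0.0029599 mol): C 7.000, H 11.001, Br 1.000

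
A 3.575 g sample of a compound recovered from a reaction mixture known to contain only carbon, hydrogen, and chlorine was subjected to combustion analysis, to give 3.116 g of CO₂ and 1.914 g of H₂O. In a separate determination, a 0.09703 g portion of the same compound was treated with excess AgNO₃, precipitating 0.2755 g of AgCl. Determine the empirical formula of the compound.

CH3Cl

mol C = 3.116 g CO₂ ÷ 44.009 g/mol = 0.070804 mol
mol H = 2 × 1.914 g H₂O ÷ 18.015 g/mol = 0.21249 mol
From the AgCl data: mol Cl per gram of compound = (0.2755 ÷ 143.318) ÷ 0.09703 = 0.019811 mol/g, so in the 3.575 g combustion sample mol Cl = 0.070826 mol
Divide by the smallest (0.070804 mol): C 1.000, H 3.001, Cl 1.000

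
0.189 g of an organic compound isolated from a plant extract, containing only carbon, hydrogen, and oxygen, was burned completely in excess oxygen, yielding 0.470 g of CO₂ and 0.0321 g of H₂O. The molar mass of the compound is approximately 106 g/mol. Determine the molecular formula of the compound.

mol C = 0.470 g CO₂ ÷ 44.009 g/mol = 0.01068 mol
mol H = 2 × 0.0321 g H₂O ÷ 18.015 g/mol = 0.003564 mol
mass O = 0.189 − (0.1283 + 0.003592) = 0.05713 g → mol O = 0.05713 ÷ 15.999 = 0.003571 mol
Divide by the smallest (0.003564 mol): C 2.997, H 1.000, O 1.002
Empirical formula: C3HO
Empirical-formula mass = 53.04 g/mol; 106 ÷ 53.04 ≈ 2, so the molecular formula is C6H2O2.

C6H2O2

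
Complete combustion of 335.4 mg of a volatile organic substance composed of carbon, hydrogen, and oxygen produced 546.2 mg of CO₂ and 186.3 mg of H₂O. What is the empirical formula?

mol C = 0.5462 g CO₂ ÷ 44.009 g/mol = 0.012411 mol
mol H = 2 × 0.1863 g H₂O ÷ 18.015 g/mol = 0.020683 mol
mass O = 0.3354 − (0.14907 + 0.020848) = 0.16548 g → mol O = 0.16548 ÷ 15.999 = 0.010343 mol
Divide by the smallest (0.010343 mol): C 1.200, H 2.000, O 1.000
Multiplying each by 5 gives whole numbers: C 6.00, H 10.00, O 5.00

C6H10O5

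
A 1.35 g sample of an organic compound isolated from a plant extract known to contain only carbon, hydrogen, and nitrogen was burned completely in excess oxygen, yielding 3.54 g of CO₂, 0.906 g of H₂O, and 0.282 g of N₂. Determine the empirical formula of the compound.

C4H5N

mol C = 3.54 g CO₂ ÷ 44.009 g/mol = 0.08044 mol
mol H = 2 × 0.906 g H₂O ÷ 18.015 g/mol = 0.1006 mol
mol N = 2 × 0.282 g N₂ ÷ 28.014 g/mol = 0.02013 mol
Divide by the smallest (0.02013 mol): C 3.995, H 4.996, N 1.000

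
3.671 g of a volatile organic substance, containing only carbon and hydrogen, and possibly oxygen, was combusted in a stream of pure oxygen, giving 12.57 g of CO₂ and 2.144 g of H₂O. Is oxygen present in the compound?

mol C = 12.57 g CO₂ ÷ 44.009 g/mol = 0.28562 mol
mol H = 2 × 2.144 g H₂O ÷ 18.015 g/mol = 0.23802 mol
C and H together account for 3.6706 g — essentially the entire 3.671 g sample — so the compound contains no oxygen.

no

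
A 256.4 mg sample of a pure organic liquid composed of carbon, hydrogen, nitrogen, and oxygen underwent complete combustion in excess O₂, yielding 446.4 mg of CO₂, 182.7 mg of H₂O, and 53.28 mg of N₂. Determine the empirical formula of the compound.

mol C = 0.4464 g CO₂ ÷ 44.009 g/mol = 0.010143 mol
mol H = 2 × 0.1827 g H₂O ÷ 18.015 g/mol = 0.020283 mol
mol N = 2 × 0.05328 g N₂ ÷ 28.014 g/mol = 0.0038038 mol
mass O = 0.2564 − (0.12183 + 0.020445 + 0.053280) = 0.060843 g → mol O = 0.060843 ÷ 15.999 = 0.0038029 mol
Divide by the smallest (0.0038029 mol): C 2.667, H 5.334, N 1.000, O 1.000
Multiplying each by 3 gives whole numbers: C 8.00, H 16.00, N 3.00, O 3.00

C8H16N3O3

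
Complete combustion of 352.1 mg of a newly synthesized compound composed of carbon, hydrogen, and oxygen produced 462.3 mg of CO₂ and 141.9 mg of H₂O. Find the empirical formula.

C4H6O5

mol C = 0.4623 g CO₂ ÷ 44.009 g/mol = 0.010505 mol
mol H = 2 × 0.1419 g H₂O ÷ 18.015 g/mol = 0.015754 mol
mass O = 0.3521 − (0.12617 + 0.015880) = 0.21005 g → mol O = 0.21005 ÷ 15.999 = 0.013129 mol
Divide by the smallest (0.010505 mol): C 1.000, H 1.500, O 1.250
Multiplying each by 4 gives whole numbers: C 4.00, H 6.00, O 5.00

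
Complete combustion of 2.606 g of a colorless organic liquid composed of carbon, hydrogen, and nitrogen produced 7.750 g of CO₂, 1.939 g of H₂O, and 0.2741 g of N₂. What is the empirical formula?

C9H11N

mol C = 7.750 g CO₂ ÷ 44.009 g/mol = 0.17610 mol
mol H = 2 × 1.939 g H₂O ÷ 18.015 g/mol = 0.21527 mol
mol N = 2 × 0.2741 g N₂ ÷ 28.014 g/mol = 0.019569 mol
Divide by the smallest (0.019569 mol): C 8.999, H 11.000, N 1.000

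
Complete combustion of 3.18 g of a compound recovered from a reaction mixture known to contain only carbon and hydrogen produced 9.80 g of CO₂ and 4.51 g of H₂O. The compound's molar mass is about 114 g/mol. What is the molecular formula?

mol C = 9.80 g CO₂ ÷ 44.009 g/mol = 0.2227 mol
mol H = 2 × 4.51 g H₂O ÷ 18.015 g/mol = 0.5007 mol
Divide by the smallest (0.2227 mol): C 1.000, H 2.248
Multiplying each by 4 gives whole numbers: C 4.00, H 8.99
Empirical formula: C4H9
Empirical-formula mass = 57.12 g/mol; 114 ÷ 57.12 ≈ 2, so the molecular formula is C8H18.

C8H18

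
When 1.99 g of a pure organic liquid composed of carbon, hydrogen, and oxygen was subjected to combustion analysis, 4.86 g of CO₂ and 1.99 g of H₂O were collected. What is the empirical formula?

C4H8O

mol C = 4.86 g CO₂ ÷ 44.009 g/mol = 0.1104 mol
mol H = 2 × 1.99 g H₂O ÷ 18.015 g/mol = 0.2209 mol
mass O = 1.99 − (1.326 + 0.2227) = 0.4409 g → mol O = 0.4409 ÷ 15.999 = 0.02756 mol
Divide by the smallest (0.02756 mol): C 4.007, H 8.017, O 1.000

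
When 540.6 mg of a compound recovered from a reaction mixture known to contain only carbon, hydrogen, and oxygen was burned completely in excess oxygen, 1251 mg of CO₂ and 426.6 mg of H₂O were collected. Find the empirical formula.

C3H5O

mol C = 1.251 g CO₂ ÷ 44.009 g/mol = 0.028426 mol
mol H = 2 × 0.4266 g H₂O ÷ 18.015 g/mol = 0.047361 mol
mass O = 0.5406 − (0.34142 + 0.047739) = 0.15144 g → mol O = 0.15144 ÷ 15.999 = 0.0094653 mol
Divide by the smallest (0.0094653 mol): C 3.003, H 5.004, O 1.000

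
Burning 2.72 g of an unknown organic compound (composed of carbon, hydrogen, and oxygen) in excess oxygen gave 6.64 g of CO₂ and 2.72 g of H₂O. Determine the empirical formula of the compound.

mol C = 6.64 g CO₂ ÷ 44.009 g/mol = 0.1509 mol
mol H = 2 × 2.72 g H₂O ÷ 18.015 g/mol = 0.3020 mol
mass O = 2.72 − (1.812 + 0.3044) = 0.6034 g → mol O = 0.6034 ÷ 15.999 = 0.03772 mol
Divide by the smallest (0.03772 mol): C 4.000, H 8.006, O 1.000

C4H8O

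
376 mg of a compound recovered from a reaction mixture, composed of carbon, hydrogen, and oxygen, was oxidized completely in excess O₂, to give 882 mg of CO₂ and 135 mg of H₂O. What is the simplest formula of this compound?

C8H6O3

mol C = 0.882 g CO₂ ÷ 44.009 g/mol = 0.02004 mol
mol H = 2 × 0.135 g H₂O ÷ 18.015 g/mol = 0.01499 mol
mass O = 0.376 − (0.2407 + 0.01511) = 0.1202 g → mol O = 0.1202 ÷ 15.999 = 0.007511 mol
Divide by the smallest (0.007511 mol): C 2.668, H 1.995, O 1.000
Multiplying each by 3 gives whole numbers: C 8.00, H 5.99, O 3.00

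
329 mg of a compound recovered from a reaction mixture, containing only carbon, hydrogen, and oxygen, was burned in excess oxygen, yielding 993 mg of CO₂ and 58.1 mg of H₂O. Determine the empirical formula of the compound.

mol C = 0.993 g CO₂ ÷ 44.009 g/mol = 0.02256 mol
mol H = 2 × 0.0581 g H₂O ÷ 18.015 g/mol = 0.006450 mol
mass O = 0.329 − (0.2710 + 0.006502) = 0.05149 g → mol O = 0.05149 ÷ 15.999 = 0.003218 mol
Divide by the smallest (0.003218 mol): C 7.011, H 2.004, O 1.000

C7H2O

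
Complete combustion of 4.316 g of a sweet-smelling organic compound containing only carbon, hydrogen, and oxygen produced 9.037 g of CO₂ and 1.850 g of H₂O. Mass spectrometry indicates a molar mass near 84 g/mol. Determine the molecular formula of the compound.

mol C = 9.037 g CO₂ ÷ 44.009 g/mol = 0.20534 mol
mol H = 2 × 1.850 g H₂O ÷ 18.015 g/mol = 0.20538 mol
mass O = 4.316 − (2.4664 + 0.20703) = 1.6426 g → mol O = 1.6426 ÷ 15.999 = 0.10267 mol
Divide by the smallest (0.10267 mol): C 2.000, H 2.000, O 1.000
Empirical formula: C2H2O
Empirical-formula mass = 42.04 g/mol; 84 ÷ 42.04 ≈ 2, so the molecular formula is C4H4O2.

C4H4O2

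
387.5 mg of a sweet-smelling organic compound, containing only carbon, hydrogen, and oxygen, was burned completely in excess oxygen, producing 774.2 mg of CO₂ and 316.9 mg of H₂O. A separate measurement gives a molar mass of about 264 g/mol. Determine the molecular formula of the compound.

C12H24O6

mol C = 0.7742 g CO₂ ÷ 44.009 g/mol = 0.017592 mol
mol H = 2 × 0.3169 g H₂O ÷ 18.015 g/mol = 0.035182 mol
mass O = 0.3875 − (0.21130 + 0.035463) = 0.14074 g → mol O = 0.14074 ÷ 15.999 = 0.0087969 mol
Divide by the smallest (0.0087969 mol): C 2.000, H 3.999, O 1.000
Empirical formula: C2H4O
Empirical-formula mass = 44.05 g/mol; 264 ÷ 44.05 ≈ 6, so the molecular formula is C12H24O6.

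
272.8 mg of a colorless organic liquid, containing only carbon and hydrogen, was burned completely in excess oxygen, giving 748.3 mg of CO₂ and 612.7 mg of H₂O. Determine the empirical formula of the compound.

CH4

mol C = 0.7483 g CO₂ ÷ 44.009 g/mol = 0.017003 mol
mol H = 2 × 0.6127 g H₂O ÷ 18.015 g/mol = 0.068021 mol
Divide by the smallest (0.017003 mol): C 1.000, H 4.000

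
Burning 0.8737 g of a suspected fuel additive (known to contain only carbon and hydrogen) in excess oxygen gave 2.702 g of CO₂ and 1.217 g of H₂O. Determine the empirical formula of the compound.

mol C = 2.702 g CO₂ ÷ 44.009 g/mol = 0.061397 mol
mol H = 2 × 1.217 g H₂O ÷ 18.015 g/mol = 0.13511 mol
Divide by the smallest (0.061397 mol): C 1.000, H 2.201
Multiplying each by 5 gives whole numbers: C 5.00, H 11.00

C5H11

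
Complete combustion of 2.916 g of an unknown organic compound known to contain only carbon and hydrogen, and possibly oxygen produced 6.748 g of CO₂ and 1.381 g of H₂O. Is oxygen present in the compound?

mol C = 6.748 g CO₂ ÷ 44.009 g/mol = 0.15333 mol
mol H = 2 × 1.381 g H₂O ÷ 18.015 g/mol = 0.15332 mol
C and H account for only 1.9962 g of the 2.916 g sample; the remaining 0.91978 g must be oxygen.

yes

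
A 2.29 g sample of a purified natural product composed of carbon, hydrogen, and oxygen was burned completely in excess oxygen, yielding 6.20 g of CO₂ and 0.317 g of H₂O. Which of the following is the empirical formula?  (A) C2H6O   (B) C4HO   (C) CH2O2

mol C = 6.20 g CO₂ ÷ 44.009 g/mol = 0.1409 mol
mol H = 2 × 0.317 g H₂O ÷ 18.015 g/mol = 0.03519 mol
mass O = 2.29 − (1.692 + 0.03547) = 0.5624 g → mol O = 0.5624 ÷ 15.999 = 0.03515 mol
Divide by the smallest (0.03515 mol): C 4.008, H 1.001, O 1.000

(B) C4HO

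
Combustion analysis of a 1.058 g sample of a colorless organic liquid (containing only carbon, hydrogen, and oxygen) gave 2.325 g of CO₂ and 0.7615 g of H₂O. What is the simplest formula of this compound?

mol C = 2.325 g CO₂ ÷ 44.009 g/mol = 0.052830 mol
mol H = 2 × 0.7615 g H₂O ÷ 18.015 g/mol = 0.084541 mol
mass O = 1.058 − (0.63454 + 0.085217) = 0.33824 g → mol O = 0.33824 ÷ 15.999 = 0.021141 mol
Divide by the smallest (0.021141 mol): C 2.499, H 3.999, O 1.000
Multiplying each by 2 gives whole numbers: C 5.00, H 8.00, O 2.00

C5H8O2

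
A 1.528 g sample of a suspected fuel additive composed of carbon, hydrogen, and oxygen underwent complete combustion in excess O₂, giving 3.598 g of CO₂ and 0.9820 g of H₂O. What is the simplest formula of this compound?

C3H4O

mol C = 3.598 g CO₂ ÷ 44.009 g/mol = 0.081756 mol
mol H = 2 × 0.9820 g H₂O ÷ 18.015 g/mol = 0.10902 mol
mass O = 1.528 − (0.98197 + 0.10989) = 0.43614 g → mol O = 0.43614 ÷ 15.999 = 0.027260 mol
Divide by the smallest (0.027260 mol): C 2.999, H 3.999, O 1.000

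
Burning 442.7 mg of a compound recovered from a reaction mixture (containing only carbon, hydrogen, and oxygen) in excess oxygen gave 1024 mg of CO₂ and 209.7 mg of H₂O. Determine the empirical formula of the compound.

mol C = 1.024 g CO₂ ÷ 44.009 g/mol = 0.023268 mol
mol H = 2 × 0.2097 g H₂O ÷ 18.015 g/mol = 0.023281 mol
mass O = 0.4427 − (0.27947 + 0.023467) = 0.13976 g → mol O = 0.13976 ÷ 15.999 = 0.0087356 mol
Divide by the smallest (0.0087356 mol): C 2.664, H 2.665, O 1.000
Multiplying each by 3 gives whole numbers: C 7.99, H 8.00, O 3.00

C8H8O3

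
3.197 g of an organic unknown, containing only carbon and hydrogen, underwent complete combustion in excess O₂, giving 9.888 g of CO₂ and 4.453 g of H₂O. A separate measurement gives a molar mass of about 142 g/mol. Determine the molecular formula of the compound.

mol C = 9.888 g CO₂ ÷ 44.009 g/mol = 0.22468 mol
mol H = 2 × 4.453 g H₂O ÷ 18.015 g/mol = 0.49437 mol
Divide by the smallest (0.22468 mol): C 1.000, H 2.200
Multiplying each by 5 gives whole numbers: C 5.00, H 11.00
Empirical formula: C5H11
Empirical-formula mass = 71.14 g/mol; 142 ÷ 71.14 ≈ 2, so the molecular formula is C10H22.

C10H22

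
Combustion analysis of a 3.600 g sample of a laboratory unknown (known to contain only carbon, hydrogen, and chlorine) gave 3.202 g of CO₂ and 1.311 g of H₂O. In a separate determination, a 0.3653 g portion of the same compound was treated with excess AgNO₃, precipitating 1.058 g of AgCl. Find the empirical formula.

CH2Cl

mol C = 3.202 g CO₂ ÷ 44.009 g/mol = 0.072758 mol
mol H = 2 × 1.311 g H₂O ÷ 18.015 g/mol = 0.14555 mol
From the AgCl data: mol Cl per gram of compound = (1.058 ÷ 143.318) ÷ 0.3653 = 0.020209 mol/g, so in the 3.600 g combustion sample mol Cl = 0.072751 mol
Divide by the smallest (0.072751 mol): C 1.000, H 2.001, Cl 1.000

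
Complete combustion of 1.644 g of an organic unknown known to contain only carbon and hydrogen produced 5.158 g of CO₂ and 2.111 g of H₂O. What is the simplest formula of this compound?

CH2

mol C = 5.158 g CO₂ ÷ 44.009 g/mol = 0.11720 mol
mol H = 2 × 2.111 g H₂O ÷ 18.015 g/mol = 0.23436 mol
Divide by the smallest (0.11720 mol): C 1.000, H 2.000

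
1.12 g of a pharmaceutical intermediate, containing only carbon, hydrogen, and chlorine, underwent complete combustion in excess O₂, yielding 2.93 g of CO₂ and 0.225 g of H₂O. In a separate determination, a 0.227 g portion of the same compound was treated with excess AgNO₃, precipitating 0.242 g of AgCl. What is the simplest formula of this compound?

mol C = 2.93 g CO₂ ÷ 44.009 g/mol = 0.06658 mol
mol H = 2 × 0.225 g H₂O ÷ 18.015 g/mol = 0.02498 mol
From the AgCl data: mol Cl per gram of compound = (0.242 ÷ 143.318) ÷ 0.227 = 0.007439 mol/g, so in the 1.12 g combustion sample mol Cl = 0.008331 mol
Divide by the smallest (0.008331 mol): C 7.991, H 2.998, Cl 1.000

C8H3Cl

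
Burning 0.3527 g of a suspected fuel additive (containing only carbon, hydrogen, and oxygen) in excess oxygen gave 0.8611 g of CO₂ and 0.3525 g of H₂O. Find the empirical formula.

mol C = 0.8611 g CO₂ ÷ 44.009 g/mol = 0.019566 mol
mol H = 2 × 0.3525 g H₂O ÷ 18.015 g/mol = 0.039134 mol
mass O = 0.3527 − (0.23501 + 0.039447) = 0.078240 g → mol O = 0.078240 ÷ 15.999 = 0.0048903 mol
Divide by the smallest (0.0048903 mol): C 4.001, H 8.002, O 1.000

C4H8O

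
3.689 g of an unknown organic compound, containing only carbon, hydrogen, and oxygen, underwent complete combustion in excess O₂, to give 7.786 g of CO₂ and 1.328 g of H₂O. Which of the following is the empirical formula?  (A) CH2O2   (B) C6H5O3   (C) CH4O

mol C = 7.786 g CO₂ ÷ 44.009 g/mol = 0.17692 mol
mol H = 2 × 1.328 g H₂O ÷ 18.015 g/mol = 0.14743 mol
mass O = 3.689 − (2.1250 + 0.14861) = 1.4154 g → mol O = 1.4154 ÷ 15.999 = 0.088469 mol
Divide by the smallest (0.088469 mol): C 2.000, H 1.666, O 1.000
Multiplying each by 3 gives whole numbers: C 6.00, H 5.00, O 3.00

(B) C6H5O3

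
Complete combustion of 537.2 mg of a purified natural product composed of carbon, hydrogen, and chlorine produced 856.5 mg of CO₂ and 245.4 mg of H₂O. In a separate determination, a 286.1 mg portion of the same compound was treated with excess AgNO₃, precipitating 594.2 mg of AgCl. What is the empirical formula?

mol C = 0.8565 g CO₂ ÷ 44.009 g/mol = 0.019462 mol
mol H = 2 × 0.2454 g H₂O ÷ 18.015 g/mol = 0.027244 mol
From the AgCl data: mol Cl per gram of compound = (0.5942 ÷ 143.318) ÷ 0.2861 = 0.014492 mol/g, so in the 0.5372 g combustion sample mol Cl = 0.0077848 mol
Divide by the smallest (0.0077848 mol): C 2.500, H 3.500, Cl 1.000
Multiplying each by 2 gives whole numbers: C 5.00, H 7.00, Cl 2.00

C5H7Cl2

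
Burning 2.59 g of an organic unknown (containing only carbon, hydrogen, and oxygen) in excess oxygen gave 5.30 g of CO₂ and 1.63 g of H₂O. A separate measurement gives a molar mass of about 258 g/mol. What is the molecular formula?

mol C = 5.30 g CO₂ ÷ 44.009 g/mol = 0.1204 mol
mol H = 2 × 1.63 g H₂O ÷ 18.015 g/mol = 0.1810 mol
mass O = 2.59 − (1.446 + 0.1824) = 0.9611 g → mol O = 0.9611 ÷ 15.999 = 0.06007 mol
Divide by the smallest (0.06007 mol): C 2.005, H 3.012, O 1.000
Empirical formula: C2H3O
Empirical-formula mass = 43.05 g/mol; 258 ÷ 43.05 ≈ 6, so the molecular formula is C12H18O6.

C12H18O6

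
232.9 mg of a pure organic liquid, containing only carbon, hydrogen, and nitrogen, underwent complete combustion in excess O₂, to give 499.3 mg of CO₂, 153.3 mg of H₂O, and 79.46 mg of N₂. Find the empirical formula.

C2H3N

mol C = 0.4993 g CO₂ ÷ 44.009 g/mol = 0.011345 mol
mol H = 2 × 0.1533 g H₂O ÷ 18.015 g/mol = 0.017019 mol
mol N = 2 × 0.07946 g N₂ ÷ 28.014 g/mol = 0.0056729 mol
Divide by the smallest (0.0056729 mol): C 2.000, H 3.000, N 1.000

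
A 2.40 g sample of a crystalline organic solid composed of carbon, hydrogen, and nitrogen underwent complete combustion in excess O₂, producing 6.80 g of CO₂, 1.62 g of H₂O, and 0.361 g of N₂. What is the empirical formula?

mol C = 6.80 g CO₂ ÷ 44.009 g/mol = 0.1545 mol
mol H = 2 × 1.62 g H₂O ÷ 18.015 g/mol = 0.1799 mol
mol N = 2 × 0.361 g N₂ ÷ 28.014 g/mol = 0.02577 mol
Divide by the smallest (0.02577 mol): C 5.995, H 6.978, N 1.000

C6H7N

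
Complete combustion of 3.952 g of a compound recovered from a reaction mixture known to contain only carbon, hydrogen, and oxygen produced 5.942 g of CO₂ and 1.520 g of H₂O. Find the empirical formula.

C4H5O4

mol C = 5.942 g CO₂ ÷ 44.009 g/mol = 0.13502 mol
mol H = 2 × 1.520 g H₂O ÷ 18.015 g/mol = 0.16875 mol
mass O = 3.952 − (1.6217 + 0.17010) = 2.1602 g → mol O = 2.1602 ÷ 15.999 = 0.13502 mol
Divide by the smallest (0.13502 mol): C 1.000, H 1.250, O 1.000
Multiplying each by 4 gives whole numbers: C 4.00, H 5.00, O 4.00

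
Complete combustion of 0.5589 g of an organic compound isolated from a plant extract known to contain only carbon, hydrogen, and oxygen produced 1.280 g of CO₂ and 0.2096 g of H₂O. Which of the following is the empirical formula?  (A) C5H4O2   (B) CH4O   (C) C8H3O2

mol C = 1.280 g CO₂ ÷ 44.009 g/mol = 0.029085 mol
mol H = 2 × 0.2096 g H₂O ÷ 18.015 g/mol = 0.023269 mol
mass O = 0.5589 − (0.34934 + 0.023456) = 0.18610 g → mol O = 0.18610 ÷ 15.999 = 0.011632 mol
Divide by the smallest (0.011632 mol): C 2.500, H 2.000, O 1.000
Multiplying each by 2 gives whole numbers: C 5.00, H 4.00, O 2.00

(A) C5H4O2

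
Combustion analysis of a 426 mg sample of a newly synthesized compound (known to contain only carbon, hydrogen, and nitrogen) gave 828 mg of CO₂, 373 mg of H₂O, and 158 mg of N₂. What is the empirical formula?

C5H11N3

mol C = 0.828 g CO₂ ÷ 44.009 g/mol = 0.01881 mol
mol H = 2 × 0.373 g H₂O ÷ 18.015 g/mol = 0.04141 mol
mol N = 2 × 0.158 g N₂ ÷ 28.014 g/mol = 0.01128 mol
Divide by the smallest (0.01128 mol): C 1.668, H 3.671, N 1.000
Multiplying each by 3 gives whole numbers: C 5.00, H 11.01, N 3.00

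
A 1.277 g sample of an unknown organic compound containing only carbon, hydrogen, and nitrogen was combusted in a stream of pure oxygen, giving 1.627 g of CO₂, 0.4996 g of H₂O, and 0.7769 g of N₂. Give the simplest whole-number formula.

mol C = 1.627 g CO₂ ÷ 44.009 g/mol = 0.036970 mol
mol H = 2 × 0.4996 g H₂O ÷ 18.015 g/mol = 0.055465 mol
mol N = 2 × 0.7769 g N₂ ÷ 28.014 g/mol = 0.055465 mol
Divide by the smallest (0.036970 mol): C 1.000, H 1.500, N 1.500
Multiplying each by 2 gives whole numbers: C 2.00, H 3.00, N 3.00

C2H3N3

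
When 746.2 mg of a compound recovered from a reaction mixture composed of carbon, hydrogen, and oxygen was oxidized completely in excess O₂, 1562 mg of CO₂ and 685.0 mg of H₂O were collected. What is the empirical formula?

mol C = 1.562 g CO₂ ÷ 44.009 g/mol = 0.035493 mol
mol H = 2 × 0.6850 g H₂O ÷ 18.015 g/mol = 0.076048 mol
mass O = 0.7462 − (0.42630 + 0.076656) = 0.24324 g → mol O = 0.24324 ÷ 15.999 = 0.015203 mol
Divide by the smallest (0.015203 mol): C 2.335, H 5.002, O 1.000
Multiplying each by 3 gives whole numbers: C 7.00, H 15.01, O 3.00

C7H15O3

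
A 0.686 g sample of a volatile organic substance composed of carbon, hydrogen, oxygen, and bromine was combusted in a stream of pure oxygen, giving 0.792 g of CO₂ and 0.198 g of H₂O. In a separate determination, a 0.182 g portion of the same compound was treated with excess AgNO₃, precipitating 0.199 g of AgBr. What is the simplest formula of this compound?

C9H11Br2O4

mol C = 0.792 g CO₂ ÷ 44.009 g/mol = 0.01800 mol
mol H = 2 × 0.198 g H₂O ÷ 18.015 g/mol = 0.02198 mol
From the AgBr data: mol Br per gram of compound = (0.199 ÷ 187.772) ÷ 0.182 = 0.005823 mol/g, so in the 0.686 g combustion sample mol Br = 0.003995 mol
mass O = 0.686 − (0.2162 + 0.02216 + 0.3192) = 0.1285 g → mol O = 0.1285 ÷ 15.999 = 0.008032 mol
Divide by the smallest (0.003995 mol): C 4.505, H 5.503, Br 1.000, O 2.011
Multiplying each by 2 gives whole numbers: C 9.01, H 11.01, Br 2.00, O 4.02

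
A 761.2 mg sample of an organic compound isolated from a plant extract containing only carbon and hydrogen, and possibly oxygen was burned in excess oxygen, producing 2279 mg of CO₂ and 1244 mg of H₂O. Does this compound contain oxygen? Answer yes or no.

mol C = 2.279 g CO₂ ÷ 44.009 g/mol = 0.051785 mol
mol H = 2 × 1.244 g H₂O ÷ 18.015 g/mol = 0.13811 mol
C and H together account for 0.76120 g — essentially the entire 0.7612 g sample — so the compound contains no oxygen.

no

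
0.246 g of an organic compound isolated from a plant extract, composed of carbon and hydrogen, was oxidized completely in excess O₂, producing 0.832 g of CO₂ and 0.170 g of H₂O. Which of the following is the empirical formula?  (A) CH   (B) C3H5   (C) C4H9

mol C = 0.832 g CO₂ ÷ 44.009 g/mol = 0.01891 mol
mol H = 2 × 0.170 g H₂O ÷ 18.015 g/mol = 0.01887 mol
Divide by the smallest (0.01887 mol): C 1.002, H 1.000

(A) CH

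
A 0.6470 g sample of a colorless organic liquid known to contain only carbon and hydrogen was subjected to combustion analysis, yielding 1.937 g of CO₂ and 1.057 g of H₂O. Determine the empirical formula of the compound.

C3H8

mol C = 1.937 g CO₂ ÷ 44.009 g/mol = 0.044014 mol
mol H = 2 × 1.057 g H₂O ÷ 18.015 g/mol = 0.11735 mol
Divide by the smallest (0.044014 mol): C 1.000, H 2.666
Multiplying each by 3 gives whole numbers: C 3.00, H 8.00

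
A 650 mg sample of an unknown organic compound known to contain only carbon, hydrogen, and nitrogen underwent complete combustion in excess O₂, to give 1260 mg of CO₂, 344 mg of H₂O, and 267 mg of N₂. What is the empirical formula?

mol C = 1.26 g CO₂ ÷ 44.009 g/mol = 0.02863 mol
mol H = 2 × 0.344 g H₂O ÷ 18.015 g/mol = 0.03819 mol
mol N = 2 × 0.267 g N₂ ÷ 28.014 g/mol = 0.01906 mol
Divide by the smallest (0.01906 mol): C 1.502, H 2.003, N 1.000
Multiplying each by 2 gives whole numbers: C 3.00, H 4.01, N 2.00

C3H4N2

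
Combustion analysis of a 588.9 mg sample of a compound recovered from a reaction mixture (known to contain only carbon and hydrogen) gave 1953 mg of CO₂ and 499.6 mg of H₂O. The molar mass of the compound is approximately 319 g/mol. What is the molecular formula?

C24H30

mol C = 1.953 g CO₂ ÷ 44.009 g/mol = 0.044377 mol
mol H = 2 × 0.4996 g H₂O ÷ 18.015 g/mol = 0.055465 mol
Divide by the smallest (0.044377 mol): C 1.000, H 1.250
Multiplying each by 4 gives whole numbers: C 4.00, H 5.00
Empirical formula: C4H5
Empirical-formula mass = 53.08 g/mol; 319 ÷ 53.08 ≈ 6, so the molecular formula is C24H30.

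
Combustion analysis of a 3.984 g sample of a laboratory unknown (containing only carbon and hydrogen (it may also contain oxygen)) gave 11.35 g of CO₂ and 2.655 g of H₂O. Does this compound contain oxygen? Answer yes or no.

yes

mol C = 11.35 g CO₂ ÷ 44.009 g/mol = 0.25790 mol
mol H = 2 × 2.655 g H₂O ÷ 18.015 g/mol = 0.29475 mol
C and H account for only 3.3948 g of the 3.984 g sample; the remaining 0.58923 g must be oxygen.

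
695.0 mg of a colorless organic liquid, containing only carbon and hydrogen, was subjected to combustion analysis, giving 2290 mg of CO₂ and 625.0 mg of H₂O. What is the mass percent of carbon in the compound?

89.93%

mol C = 2.290 g CO₂ ÷ 44.009 g/mol = 0.052035 mol
mol H = 2 × 0.6250 g H₂O ÷ 18.015 g/mol = 0.069387 mol
mass % C = 0.62499 g ÷ 0.6950 g × 100%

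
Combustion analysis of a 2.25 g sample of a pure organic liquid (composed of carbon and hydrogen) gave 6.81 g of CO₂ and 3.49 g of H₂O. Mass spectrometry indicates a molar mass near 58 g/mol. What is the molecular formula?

mol C = 6.81 g CO₂ ÷ 44.009 g/mol = 0.1547 mol
mol H = 2 × 3.49 g H₂O ÷ 18.015 g/mol = 0.3875 mol
Divide by the smallest (0.1547 mol): C 1.000, H 2.504
Multiplying each by 2 gives whole numbers: C 2.00, H 5.01
Empirical formula: C2H5
Empirical-formula mass = 29.06 g/mol; 58 ÷ 29.06 ≈ 2, so the molecular formula is C4H10.

C4H10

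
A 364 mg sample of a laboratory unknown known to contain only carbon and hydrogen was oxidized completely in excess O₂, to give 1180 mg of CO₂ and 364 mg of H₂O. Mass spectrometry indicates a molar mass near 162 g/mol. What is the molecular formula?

mol C = 1.18 g CO₂ ÷ 44.009 g/mol = 0.02681 mol
mol H = 2 × 0.364 g H₂O ÷ 18.015 g/mol = 0.04041 mol
Divide by the smallest (0.02681 mol): C 1.000, H 1.507
Multiplying each by 2 gives whole numbers: C 2.00, H 3.01
Empirical formula: C2H3
Empirical-formula mass = 27.05 g/mol; 162 ÷ 27.05 ≈ 6, so the molecular formula is C12H18.

C12H18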